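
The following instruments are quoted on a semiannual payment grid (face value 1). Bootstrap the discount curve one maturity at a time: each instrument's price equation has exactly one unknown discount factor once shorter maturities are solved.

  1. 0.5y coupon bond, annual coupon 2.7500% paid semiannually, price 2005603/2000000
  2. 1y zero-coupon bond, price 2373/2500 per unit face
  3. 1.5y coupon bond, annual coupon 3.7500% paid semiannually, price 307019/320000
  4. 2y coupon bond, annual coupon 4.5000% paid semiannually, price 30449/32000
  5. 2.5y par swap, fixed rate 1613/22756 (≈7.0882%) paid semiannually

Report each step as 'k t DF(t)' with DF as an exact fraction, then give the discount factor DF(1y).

1 1/2 2473/2500
2 1 2373/2500
3 3/2 9061/10000
4 2 217/250
5 5/2 8387/10000
DF(1y) = 2373/2500 ≈ 0.949200

step 1 [0.5y] bond c/2=11/800: DF=(2005603/2000000 − 11/800·(0))/(1+11/800) = 2473/2500 ≈ 0.989200
step 2 [1y] zero: DF = P = 2373/2500 ≈ 0.949200
step 3 [1.5y] bond c/2=3/160: DF=(307019/320000 − 3/160·(0.989200+0.949200))/(1+3/160) = 9061/10000 ≈ 0.906100
step 4 [2y] bond c/2=9/400: DF=(30449/32000 − 9/400·(0.989200+0.949200+0.906100))/(1+9/400) = 217/250 ≈ 0.868000
step 5 [2.5y] swap r/2=1613/45512: DF=(1 − 1613/45512·(0.989200+0.949200+0.906100+0.868000))/(1+1613/45512) = 8387/10000 ≈ 0.838700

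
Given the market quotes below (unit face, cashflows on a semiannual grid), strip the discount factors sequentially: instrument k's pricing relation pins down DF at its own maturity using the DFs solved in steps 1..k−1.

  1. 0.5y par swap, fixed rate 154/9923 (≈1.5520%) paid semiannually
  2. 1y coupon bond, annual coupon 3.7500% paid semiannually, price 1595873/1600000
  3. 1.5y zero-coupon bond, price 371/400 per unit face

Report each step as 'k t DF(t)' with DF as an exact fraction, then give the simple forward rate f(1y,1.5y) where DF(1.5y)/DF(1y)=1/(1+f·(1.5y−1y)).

step 1 [0.5y] swap r/2=77/9923: DF=(1 − 77/9923·(0))/(1+77/9923) = 9923/10000 ≈ 0.992300
step 2 [1y] bond c/2=3/160: DF=(1595873/1600000 − 3/160·(0.992300))/(1+3/160) = 1201/1250 ≈ 0.960800
step 3 [1.5y] zero: DF = P = 371/400 ≈ 0.927500

1 1/2 9923/10000
2 1 1201/1250
3 3/2 371/400
f(1y,1.5y) = ((1201/1250)/(371/400) − 1)/(1/2) = 666/9275 ≈ 7.1806%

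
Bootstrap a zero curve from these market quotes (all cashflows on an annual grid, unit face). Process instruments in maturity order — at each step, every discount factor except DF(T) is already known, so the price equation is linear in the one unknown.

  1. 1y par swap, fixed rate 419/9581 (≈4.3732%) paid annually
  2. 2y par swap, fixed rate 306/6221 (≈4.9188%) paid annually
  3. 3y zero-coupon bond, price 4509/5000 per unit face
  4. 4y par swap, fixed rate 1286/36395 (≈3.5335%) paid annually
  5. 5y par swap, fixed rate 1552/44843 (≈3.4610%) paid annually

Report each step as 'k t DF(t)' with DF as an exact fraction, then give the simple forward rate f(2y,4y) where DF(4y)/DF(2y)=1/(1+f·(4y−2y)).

step 1 [1y] swap r/1=419/9581: DF=(1 − 419/9581·(0))/(1+419/9581) = 9581/10000 ≈ 0.958100
step 2 [2y] swap r/1=306/6221: DF=(1 − 306/6221·(0.958100))/(1+306/6221) = 4541/5000 ≈ 0.908200
step 3 [3y] zero: DF = P = 4509/5000 ≈ 0.901800
step 4 [4y] swap r/1=1286/36395: DF=(1 − 1286/36395·(0.958100+0.908200+0.901800))/(1+1286/36395) = 4357/5000 ≈ 0.871400
step 5 [5y] swap r/1=1552/44843: DF=(1 − 1552/44843·(0.958100+0.908200+0.901800+0.871400))/(1+1552/44843) = 528/625 ≈ 0.844800

1 1 9581/10000
2 2 4541/5000
3 3 4509/5000
4 4 4357/5000
5 5 528/625
f(2y,4y) = ((4541/5000)/(4357/5000) − 1)/(2) = 92/4357 ≈ 2.1115%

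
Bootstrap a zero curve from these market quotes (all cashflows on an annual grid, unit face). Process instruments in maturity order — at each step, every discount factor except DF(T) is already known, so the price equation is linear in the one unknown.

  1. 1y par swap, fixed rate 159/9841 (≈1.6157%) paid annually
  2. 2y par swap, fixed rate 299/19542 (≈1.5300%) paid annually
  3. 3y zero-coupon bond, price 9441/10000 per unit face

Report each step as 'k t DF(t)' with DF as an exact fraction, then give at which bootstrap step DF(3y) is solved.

step 1 [1y] swap r/1=159/9841: DF=(1 − 159/9841·(0))/(1+159/9841) = 9841/10000 ≈ 0.984100
step 2 [2y] swap r/1=299/19542: DF=(1 − 299/19542·(0.984100))/(1+299/19542) = 9701/10000 ≈ 0.970100
step 3 [3y] zero: DF = P = 9441/10000 ≈ 0.944100

1 1 9841/10000
2 2 9701/10000
3 3 9441/10000
DF(3y) is solved at step 3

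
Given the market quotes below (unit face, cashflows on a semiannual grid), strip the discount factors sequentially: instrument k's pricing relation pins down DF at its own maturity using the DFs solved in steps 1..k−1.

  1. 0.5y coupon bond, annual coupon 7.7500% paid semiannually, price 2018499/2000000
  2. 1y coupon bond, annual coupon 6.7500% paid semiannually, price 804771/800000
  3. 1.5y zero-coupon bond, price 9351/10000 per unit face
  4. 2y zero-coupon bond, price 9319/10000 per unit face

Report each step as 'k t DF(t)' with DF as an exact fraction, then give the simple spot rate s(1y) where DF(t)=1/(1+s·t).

step 1 [0.5y] bond c/2=31/800: DF=(2018499/2000000 − 31/800·(0))/(1+31/800) = 2429/2500 ≈ 0.971600
step 2 [1y] bond c/2=27/800: DF=(804771/800000 − 27/800·(0.971600))/(1+27/800) = 4707/5000 ≈ 0.941400
step 3 [1.5y] zero: DF = P = 9351/10000 ≈ 0.935100
step 4 [2y] zero: DF = P = 9319/10000 ≈ 0.931900

1 1/2 2429/2500
2 1 4707/5000
3 3/2 9351/10000
4 2 9319/10000
s(1y) = (1/(4707/5000) − 1)/(1) = 293/4707 ≈ 6.2248%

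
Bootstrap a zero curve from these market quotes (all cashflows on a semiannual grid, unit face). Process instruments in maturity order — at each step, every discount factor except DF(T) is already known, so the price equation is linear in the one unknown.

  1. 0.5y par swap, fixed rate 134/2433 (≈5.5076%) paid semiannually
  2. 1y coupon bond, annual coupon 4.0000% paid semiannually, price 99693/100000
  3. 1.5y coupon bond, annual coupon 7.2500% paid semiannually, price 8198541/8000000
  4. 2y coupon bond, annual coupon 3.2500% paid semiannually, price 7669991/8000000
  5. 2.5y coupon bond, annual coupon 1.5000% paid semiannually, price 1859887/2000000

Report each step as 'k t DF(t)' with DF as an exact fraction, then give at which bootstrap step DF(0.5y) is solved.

1 1/2 2433/2500
2 1 9583/10000
3 3/2 4607/5000
4 2 4489/5000
5 5/2 8951/10000
DF(0.5y) is solved at step 1

step 1 [0.5y] swap r/2=67/2433: DF=(1 − 67/2433·(0))/(1+67/2433) = 2433/2500 ≈ 0.973200
step 2 [1y] bond c/2=1/50: DF=(99693/100000 − 1/50·(0.973200))/(1+1/50) = 9583/10000 ≈ 0.958300
step 3 [1.5y] bond c/2=29/800: DF=(8198541/8000000 − 29/800·(0.973200+0.958300))/(1+29/800) = 4607/5000 ≈ 0.921400
step 4 [2y] bond c/2=13/800: DF=(7669991/8000000 − 13/800·(0.973200+0.958300+0.921400))/(1+13/800) = 4489/5000 ≈ 0.897800
step 5 [2.5y] bond c/2=3/400: DF=(1859887/2000000 − 3/400·(0.973200+0.958300+0.921400+0.897800))/(1+3/400) = 8951/10000 ≈ 0.895100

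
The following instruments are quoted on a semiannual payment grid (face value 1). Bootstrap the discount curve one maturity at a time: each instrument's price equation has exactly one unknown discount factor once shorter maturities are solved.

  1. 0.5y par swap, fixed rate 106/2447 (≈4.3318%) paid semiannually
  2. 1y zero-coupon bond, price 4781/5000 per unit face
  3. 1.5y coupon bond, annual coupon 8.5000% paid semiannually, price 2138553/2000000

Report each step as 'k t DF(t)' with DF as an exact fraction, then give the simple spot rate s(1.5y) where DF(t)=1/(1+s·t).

step 1 [0.5y] swap r/2=53/2447: DF=(1 − 53/2447·(0))/(1+53/2447) = 2447/2500 ≈ 0.978800
step 2 [1y] zero: DF = P = 4781/5000 ≈ 0.956200
step 3 [1.5y] bond c/2=17/400: DF=(2138553/2000000 − 17/400·(0.978800+0.956200))/(1+17/400) = 2367/2500 ≈ 0.946800

1 1/2 2447/2500
2 1 4781/5000
3 3/2 2367/2500
s(1.5y) = (1/(2367/2500) − 1)/(3/2) = 266/7101 ≈ 3.7460%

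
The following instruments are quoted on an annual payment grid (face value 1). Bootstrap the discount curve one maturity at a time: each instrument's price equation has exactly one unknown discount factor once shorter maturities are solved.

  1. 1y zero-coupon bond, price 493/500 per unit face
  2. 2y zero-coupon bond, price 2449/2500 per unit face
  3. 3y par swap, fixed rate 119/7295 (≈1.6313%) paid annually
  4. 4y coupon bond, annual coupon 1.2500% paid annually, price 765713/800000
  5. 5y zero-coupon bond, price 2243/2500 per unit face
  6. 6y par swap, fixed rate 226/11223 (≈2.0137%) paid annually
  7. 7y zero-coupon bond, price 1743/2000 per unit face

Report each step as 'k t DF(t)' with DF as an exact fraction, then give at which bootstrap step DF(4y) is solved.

step 1 [1y] zero: DF = P = 493/500 ≈ 0.986000
step 2 [2y] zero: DF = P = 2449/2500 ≈ 0.979600
step 3 [3y] swap r/1=119/7295: DF=(1 − 119/7295·(0.986000+0.979600))/(1+119/7295) = 2381/2500 ≈ 0.952400
step 4 [4y] bond c/1=1/80: DF=(765713/800000 − 1/80·(0.986000+0.979600+0.952400))/(1+1/80) = 9093/10000 ≈ 0.909300
step 5 [5y] zero: DF = P = 2243/2500 ≈ 0.897200
step 6 [6y] swap r/1=226/11223: DF=(1 − 226/11223·(0.986000+0.979600+0.952400+0.909300+0.897200))/(1+226/11223) = 887/1000 ≈ 0.887000
step 7 [7y] zero: DF = P = 1743/2000 ≈ 0.871500

1 1 493/500
2 2 2449/2500
3 3 2381/2500
4 4 9093/10000
5 5 2243/2500
6 6 887/1000
7 7 1743/2000
DF(4y) is solved at step 4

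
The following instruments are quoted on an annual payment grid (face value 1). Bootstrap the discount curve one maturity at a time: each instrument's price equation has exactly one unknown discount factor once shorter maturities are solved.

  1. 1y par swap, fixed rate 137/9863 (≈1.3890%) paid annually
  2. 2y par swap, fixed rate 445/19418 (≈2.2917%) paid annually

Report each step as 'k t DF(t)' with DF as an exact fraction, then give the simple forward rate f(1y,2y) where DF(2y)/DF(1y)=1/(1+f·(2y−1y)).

step 1 [1y] swap r/1=137/9863: DF=(1 − 137/9863·(0))/(1+137/9863) = 9863/10000 ≈ 0.986300
step 2 [2y] swap r/1=445/19418: DF=(1 − 445/19418·(0.986300))/(1+445/19418) = 1911/2000 ≈ 0.955500

1 1 9863/10000
2 2 1911/2000
f(1y,2y) = ((9863/10000)/(1911/2000) − 1)/(1) = 44/1365 ≈ 3.2234%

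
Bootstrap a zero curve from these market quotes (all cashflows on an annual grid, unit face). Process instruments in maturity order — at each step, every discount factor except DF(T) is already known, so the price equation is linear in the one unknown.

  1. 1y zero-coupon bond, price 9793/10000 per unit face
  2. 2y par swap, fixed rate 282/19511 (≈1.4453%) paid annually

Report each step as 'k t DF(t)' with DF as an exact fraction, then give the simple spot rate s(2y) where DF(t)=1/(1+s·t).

1 1 9793/10000
2 2 4859/5000
s(2y) = (1/(4859/5000) − 1)/(2) = 141/9718 ≈ 1.4509%

step 1 [1y] zero: DF = P = 9793/10000 ≈ 0.979300
step 2 [2y] swap r/1=282/19511: DF=(1 − 282/19511·(0.979300))/(1+282/19511) = 4859/5000 ≈ 0.971800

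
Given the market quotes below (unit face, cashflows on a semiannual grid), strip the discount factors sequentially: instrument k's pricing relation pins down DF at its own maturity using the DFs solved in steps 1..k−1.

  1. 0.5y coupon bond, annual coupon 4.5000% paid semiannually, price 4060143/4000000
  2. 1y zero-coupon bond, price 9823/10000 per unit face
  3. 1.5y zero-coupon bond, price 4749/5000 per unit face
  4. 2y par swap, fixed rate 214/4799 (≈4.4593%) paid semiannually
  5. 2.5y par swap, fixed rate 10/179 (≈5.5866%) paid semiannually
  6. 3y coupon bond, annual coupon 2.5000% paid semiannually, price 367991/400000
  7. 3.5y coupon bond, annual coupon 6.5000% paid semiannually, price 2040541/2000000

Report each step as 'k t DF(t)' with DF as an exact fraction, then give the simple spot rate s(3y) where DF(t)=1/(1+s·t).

step 1 [0.5y] bond c/2=9/400: DF=(4060143/4000000 − 9/400·(0))/(1+9/400) = 9927/10000 ≈ 0.992700
step 2 [1y] zero: DF = P = 9823/10000 ≈ 0.982300
step 3 [1.5y] zero: DF = P = 4749/5000 ≈ 0.949800
step 4 [2y] swap r/2=107/4799: DF=(1 − 107/4799·(0.992700+0.982300+0.949800))/(1+107/4799) = 1143/1250 ≈ 0.914400
step 5 [2.5y] swap r/2=5/179: DF=(1 − 5/179·(0.992700+0.982300+0.949800+0.914400))/(1+5/179) = 1737/2000 ≈ 0.868500
step 6 [3y] bond c/2=1/80: DF=(367991/400000 − 1/80·(0.992700+0.982300+0.949800+0.914400+0.868500))/(1+1/80) = 1701/2000 ≈ 0.850500
step 7 [3.5y] bond c/2=13/400: DF=(2040541/2000000 − 13/400·(0.992700+0.982300+0.949800+0.914400+0.868500+0.850500))/(1+13/400) = 2033/2500 ≈ 0.813200

1 1/2 9927/10000
2 1 9823/10000
3 3/2 4749/5000
4 2 1143/1250
5 5/2 1737/2000
6 3 1701/2000
7 7/2 2033/2500
s(3y) = (1/(1701/2000) − 1)/(3) = 299/5103 ≈ 5.8593%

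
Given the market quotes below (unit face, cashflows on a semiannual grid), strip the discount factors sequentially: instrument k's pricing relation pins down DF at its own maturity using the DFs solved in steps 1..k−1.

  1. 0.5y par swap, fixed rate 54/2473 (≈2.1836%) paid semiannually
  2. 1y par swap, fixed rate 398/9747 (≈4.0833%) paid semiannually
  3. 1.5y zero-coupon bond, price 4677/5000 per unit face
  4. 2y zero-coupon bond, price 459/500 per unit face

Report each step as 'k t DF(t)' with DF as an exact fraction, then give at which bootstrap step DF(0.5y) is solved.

step 1 [0.5y] swap r/2=27/2473: DF=(1 − 27/2473·(0))/(1+27/2473) = 2473/2500 ≈ 0.989200
step 2 [1y] swap r/2=199/9747: DF=(1 − 199/9747·(0.989200))/(1+199/9747) = 4801/5000 ≈ 0.960200
step 3 [1.5y] zero: DF = P = 4677/5000 ≈ 0.935400
step 4 [2y] zero: DF = P = 459/500 ≈ 0.918000

1 1/2 2473/2500
2 1 4801/5000
3 3/2 4677/5000
4 2 459/500
DF(0.5y) is solved at step 1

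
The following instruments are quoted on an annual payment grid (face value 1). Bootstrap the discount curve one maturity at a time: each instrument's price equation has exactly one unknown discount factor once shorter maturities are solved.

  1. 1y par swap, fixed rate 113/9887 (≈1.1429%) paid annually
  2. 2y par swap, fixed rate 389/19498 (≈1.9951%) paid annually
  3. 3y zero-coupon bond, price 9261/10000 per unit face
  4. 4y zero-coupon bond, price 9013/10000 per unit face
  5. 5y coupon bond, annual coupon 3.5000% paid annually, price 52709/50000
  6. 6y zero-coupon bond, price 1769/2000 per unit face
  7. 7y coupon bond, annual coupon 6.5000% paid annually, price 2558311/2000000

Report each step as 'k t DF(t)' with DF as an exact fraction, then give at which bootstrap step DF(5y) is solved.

1 1 9887/10000
2 2 9611/10000
3 3 9261/10000
4 4 9013/10000
5 5 2227/2500
6 6 1769/2000
7 7 4311/5000
DF(5y) is solved at step 5

step 1 [1y] swap r/1=113/9887: DF=(1 − 113/9887·(0))/(1+113/9887) = 9887/10000 ≈ 0.988700
step 2 [2y] swap r/1=389/19498: DF=(1 − 389/19498·(0.988700))/(1+389/19498) = 9611/10000 ≈ 0.961100
step 3 [3y] zero: DF = P = 9261/10000 ≈ 0.926100
step 4 [4y] zero: DF = P = 9013/10000 ≈ 0.901300
step 5 [5y] bond c/1=7/200: DF=(52709/50000 − 7/200·(0.988700+0.961100+0.926100+0.901300))/(1+7/200) = 2227/2500 ≈ 0.890800
step 6 [6y] zero: DF = P = 1769/2000 ≈ 0.884500
step 7 [7y] bond c/1=13/200: DF=(2558311/2000000 − 13/200·(0.988700+0.961100+0.926100+0.901300+0.890800+0.884500))/(1+13/200) = 4311/5000 ≈ 0.862200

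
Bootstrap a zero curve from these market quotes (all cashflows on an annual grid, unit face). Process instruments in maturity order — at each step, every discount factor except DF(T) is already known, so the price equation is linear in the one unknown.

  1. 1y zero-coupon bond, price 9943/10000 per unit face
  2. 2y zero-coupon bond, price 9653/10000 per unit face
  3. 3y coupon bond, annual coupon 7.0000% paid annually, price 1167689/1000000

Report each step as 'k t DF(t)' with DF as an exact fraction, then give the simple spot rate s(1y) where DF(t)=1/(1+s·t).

1 1 9943/10000
2 2 9653/10000
3 3 9631/10000
s(1y) = (1/(9943/10000) − 1)/(1) = 57/9943 ≈ 0.5733%

step 1 [1y] zero: DF = P = 9943/10000 ≈ 0.994300
step 2 [2y] zero: DF = P = 9653/10000 ≈ 0.965300
step 3 [3y] bond c/1=7/100: DF=(1167689/1000000 − 7/100·(0.994300+0.965300))/(1+7/100) = 9631/10000 ≈ 0.963100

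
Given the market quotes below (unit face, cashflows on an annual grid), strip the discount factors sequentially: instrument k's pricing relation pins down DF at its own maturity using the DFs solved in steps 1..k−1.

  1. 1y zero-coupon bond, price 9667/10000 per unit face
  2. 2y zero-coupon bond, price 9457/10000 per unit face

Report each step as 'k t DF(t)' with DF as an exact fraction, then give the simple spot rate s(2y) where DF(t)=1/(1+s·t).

1 1 9667/10000
2 2 9457/10000
s(2y) = (1/(9457/10000) − 1)/(2) = 543/18914 ≈ 2.8709%

step 1 [1y] zero: DF = P = 9667/10000 ≈ 0.966700
step 2 [2y] zero: DF = P = 9457/10000 ≈ 0.945700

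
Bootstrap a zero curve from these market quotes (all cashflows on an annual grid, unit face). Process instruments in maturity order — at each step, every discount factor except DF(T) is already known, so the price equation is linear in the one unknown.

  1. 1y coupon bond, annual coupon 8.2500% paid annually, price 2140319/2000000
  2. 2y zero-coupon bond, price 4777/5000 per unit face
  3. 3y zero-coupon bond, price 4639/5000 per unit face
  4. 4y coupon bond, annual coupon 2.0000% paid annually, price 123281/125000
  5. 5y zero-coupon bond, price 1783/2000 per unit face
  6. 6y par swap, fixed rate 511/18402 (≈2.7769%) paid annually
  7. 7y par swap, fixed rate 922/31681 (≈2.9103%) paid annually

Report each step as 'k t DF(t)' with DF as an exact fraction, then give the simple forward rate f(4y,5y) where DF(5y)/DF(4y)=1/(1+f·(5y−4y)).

step 1 [1y] bond c/1=33/400: DF=(2140319/2000000 − 33/400·(0))/(1+33/400) = 4943/5000 ≈ 0.988600
step 2 [2y] zero: DF = P = 4777/5000 ≈ 0.955400
step 3 [3y] zero: DF = P = 4639/5000 ≈ 0.927800
step 4 [4y] bond c/1=1/50: DF=(123281/125000 − 1/50·(0.988600+0.955400+0.927800))/(1+1/50) = 4553/5000 ≈ 0.910600
step 5 [5y] zero: DF = P = 1783/2000 ≈ 0.891500
step 6 [6y] swap r/1=511/18402: DF=(1 − 511/18402·(0.988600+0.955400+0.927800+0.910600+0.891500))/(1+511/18402) = 8467/10000 ≈ 0.846700
step 7 [7y] swap r/1=922/31681: DF=(1 − 922/31681·(0.988600+0.955400+0.927800+0.910600+0.891500+0.846700))/(1+922/31681) = 2039/2500 ≈ 0.815600

1 1 4943/5000
2 2 4777/5000
3 3 4639/5000
4 4 4553/5000
5 5 1783/2000
6 6 8467/10000
7 7 2039/2500
f(4y,5y) = ((4553/5000)/(1783/2000) − 1)/(1) = 191/8915 ≈ 2.1425%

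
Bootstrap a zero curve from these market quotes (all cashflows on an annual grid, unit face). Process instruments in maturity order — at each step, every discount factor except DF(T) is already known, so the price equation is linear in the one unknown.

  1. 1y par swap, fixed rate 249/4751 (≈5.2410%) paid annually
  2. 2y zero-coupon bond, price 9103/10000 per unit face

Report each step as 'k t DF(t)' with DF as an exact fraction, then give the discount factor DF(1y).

1 1 4751/5000
2 2 9103/10000
DF(1y) = 4751/5000 ≈ 0.950200

step 1 [1y] swap r/1=249/4751: DF=(1 − 249/4751·(0))/(1+249/4751) = 4751/5000 ≈ 0.950200
step 2 [2y] zero: DF = P = 9103/10000 ≈ 0.910300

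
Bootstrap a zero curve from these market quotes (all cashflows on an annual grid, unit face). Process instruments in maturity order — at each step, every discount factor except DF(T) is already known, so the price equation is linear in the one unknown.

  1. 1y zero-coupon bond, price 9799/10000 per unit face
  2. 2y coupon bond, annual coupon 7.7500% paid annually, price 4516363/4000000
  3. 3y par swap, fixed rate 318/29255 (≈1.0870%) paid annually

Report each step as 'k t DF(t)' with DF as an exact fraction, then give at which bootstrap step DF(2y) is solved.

step 1 [1y] zero: DF = P = 9799/10000 ≈ 0.979900
step 2 [2y] bond c/1=31/400: DF=(4516363/4000000 − 31/400·(0.979900))/(1+31/400) = 4887/5000 ≈ 0.977400
step 3 [3y] swap r/1=318/29255: DF=(1 − 318/29255·(0.979900+0.977400))/(1+318/29255) = 4841/5000 ≈ 0.968200

1 1 9799/10000
2 2 4887/5000
3 3 4841/5000
DF(2y) is solved at step 2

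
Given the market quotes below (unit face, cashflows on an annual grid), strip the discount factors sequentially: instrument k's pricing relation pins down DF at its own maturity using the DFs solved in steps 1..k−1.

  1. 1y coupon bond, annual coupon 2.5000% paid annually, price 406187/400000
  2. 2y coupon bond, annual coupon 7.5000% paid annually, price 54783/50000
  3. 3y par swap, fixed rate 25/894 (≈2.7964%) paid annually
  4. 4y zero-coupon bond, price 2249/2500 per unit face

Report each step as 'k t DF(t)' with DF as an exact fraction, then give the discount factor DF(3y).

1 1 9907/10000
2 2 9501/10000
3 3 23/25
4 4 2249/2500
DF(3y) = 23/25 ≈ 0.920000

step 1 [1y] bond c/1=1/40: DF=(406187/400000 − 1/40·(0))/(1+1/40) = 9907/10000 ≈ 0.990700
step 2 [2y] bond c/1=3/40: DF=(54783/50000 − 3/40·(0.990700))/(1+3/40) = 9501/10000 ≈ 0.950100
step 3 [3y] swap r/1=25/894: DF=(1 − 25/894·(0.990700+0.950100))/(1+25/894) = 23/25 ≈ 0.920000
step 4 [4y] zero: DF = P = 2249/2500 ≈ 0.899600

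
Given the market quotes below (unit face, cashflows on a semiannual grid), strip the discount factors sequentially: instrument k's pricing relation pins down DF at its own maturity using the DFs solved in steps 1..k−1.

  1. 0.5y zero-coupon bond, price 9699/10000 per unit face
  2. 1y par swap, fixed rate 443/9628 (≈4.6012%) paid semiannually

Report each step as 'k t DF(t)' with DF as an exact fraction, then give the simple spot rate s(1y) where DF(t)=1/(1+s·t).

step 1 [0.5y] zero: DF = P = 9699/10000 ≈ 0.969900
step 2 [1y] swap r/2=443/19256: DF=(1 − 443/19256·(0.969900))/(1+443/19256) = 9557/10000 ≈ 0.955700

1 1/2 9699/10000
2 1 9557/10000
s(1y) = (1/(9557/10000) − 1)/(1) = 443/9557 ≈ 4.6353%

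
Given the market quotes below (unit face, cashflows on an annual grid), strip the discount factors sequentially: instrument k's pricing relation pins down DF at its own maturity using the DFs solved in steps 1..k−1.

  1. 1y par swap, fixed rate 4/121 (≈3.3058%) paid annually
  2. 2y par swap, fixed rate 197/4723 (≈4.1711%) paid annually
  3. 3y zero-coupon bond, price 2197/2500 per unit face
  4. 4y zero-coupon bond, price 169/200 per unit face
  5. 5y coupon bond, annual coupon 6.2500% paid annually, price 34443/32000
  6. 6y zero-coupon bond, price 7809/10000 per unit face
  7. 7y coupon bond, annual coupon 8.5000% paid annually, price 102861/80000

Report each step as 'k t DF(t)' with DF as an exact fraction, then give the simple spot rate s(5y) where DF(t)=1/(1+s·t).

step 1 [1y] swap r/1=4/121: DF=(1 − 4/121·(0))/(1+4/121) = 121/125 ≈ 0.968000
step 2 [2y] swap r/1=197/4723: DF=(1 − 197/4723·(0.968000))/(1+197/4723) = 2303/2500 ≈ 0.921200
step 3 [3y] zero: DF = P = 2197/2500 ≈ 0.878800
step 4 [4y] zero: DF = P = 169/200 ≈ 0.845000
step 5 [5y] bond c/1=1/16: DF=(34443/32000 − 1/16·(0.968000+0.921200+0.878800+0.845000))/(1+1/16) = 1601/2000 ≈ 0.800500
step 6 [6y] zero: DF = P = 7809/10000 ≈ 0.780900
step 7 [7y] bond c/1=17/200: DF=(102861/80000 − 17/200·(0.968000+0.921200+0.878800+0.845000+0.800500+0.780900))/(1+17/200) = 7781/10000 ≈ 0.778100

1 1 121/125
2 2 2303/2500
3 3 2197/2500
4 4 169/200
5 5 1601/2000
6 6 7809/10000
7 7 7781/10000
s(5y) = (1/(1601/2000) − 1)/(5) = 399/8005 ≈ 4.9844%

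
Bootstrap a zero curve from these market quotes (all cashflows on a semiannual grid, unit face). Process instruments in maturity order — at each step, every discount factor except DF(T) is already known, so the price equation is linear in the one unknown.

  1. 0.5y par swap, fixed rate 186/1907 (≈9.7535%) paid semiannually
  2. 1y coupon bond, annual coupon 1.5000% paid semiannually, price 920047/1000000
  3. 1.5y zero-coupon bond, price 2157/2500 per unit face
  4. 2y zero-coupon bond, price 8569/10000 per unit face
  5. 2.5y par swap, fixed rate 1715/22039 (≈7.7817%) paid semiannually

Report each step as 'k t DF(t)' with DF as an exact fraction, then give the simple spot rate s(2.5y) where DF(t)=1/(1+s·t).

1 1/2 1907/2000
2 1 9061/10000
3 3/2 2157/2500
4 2 8569/10000
5 5/2 1657/2000
s(2.5y) = (1/(1657/2000) − 1)/(5/2) = 686/8285 ≈ 8.2800%

step 1 [0.5y] swap r/2=93/1907: DF=(1 − 93/1907·(0))/(1+93/1907) = 1907/2000 ≈ 0.953500
step 2 [1y] bond c/2=3/400: DF=(920047/1000000 − 3/400·(0.953500))/(1+3/400) = 9061/10000 ≈ 0.906100
step 3 [1.5y] zero: DF = P = 2157/2500 ≈ 0.862800
step 4 [2y] zero: DF = P = 8569/10000 ≈ 0.856900
step 5 [2.5y] swap r/2=1715/44078: DF=(1 − 1715/44078·(0.953500+0.906100+0.862800+0.856900))/(1+1715/44078) = 1657/2000 ≈ 0.828500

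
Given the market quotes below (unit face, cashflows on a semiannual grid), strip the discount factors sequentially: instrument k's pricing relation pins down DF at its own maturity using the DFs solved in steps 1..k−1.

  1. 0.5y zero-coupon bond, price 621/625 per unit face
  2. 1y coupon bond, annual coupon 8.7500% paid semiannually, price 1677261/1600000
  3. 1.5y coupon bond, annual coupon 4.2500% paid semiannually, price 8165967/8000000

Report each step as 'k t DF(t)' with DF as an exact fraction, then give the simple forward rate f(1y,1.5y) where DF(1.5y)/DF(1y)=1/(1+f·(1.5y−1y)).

step 1 [0.5y] zero: DF = P = 621/625 ≈ 0.993600
step 2 [1y] bond c/2=7/160: DF=(1677261/1600000 − 7/160·(0.993600))/(1+7/160) = 9627/10000 ≈ 0.962700
step 3 [1.5y] bond c/2=17/800: DF=(8165967/8000000 − 17/800·(0.993600+0.962700))/(1+17/800) = 2397/2500 ≈ 0.958800

1 1/2 621/625
2 1 9627/10000
3 3/2 2397/2500
f(1y,1.5y) = ((9627/10000)/(2397/2500) − 1)/(1/2) = 13/1598 ≈ 0.8135%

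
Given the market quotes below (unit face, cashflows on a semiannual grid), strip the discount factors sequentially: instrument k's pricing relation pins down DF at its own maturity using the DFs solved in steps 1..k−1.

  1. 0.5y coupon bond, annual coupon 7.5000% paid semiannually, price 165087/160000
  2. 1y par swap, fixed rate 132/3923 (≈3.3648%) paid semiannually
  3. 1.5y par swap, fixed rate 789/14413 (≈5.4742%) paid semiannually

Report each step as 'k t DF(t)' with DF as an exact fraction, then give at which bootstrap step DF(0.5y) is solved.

step 1 [0.5y] bond c/2=3/80: DF=(165087/160000 − 3/80·(0))/(1+3/80) = 1989/2000 ≈ 0.994500
step 2 [1y] swap r/2=66/3923: DF=(1 − 66/3923·(0.994500))/(1+66/3923) = 967/1000 ≈ 0.967000
step 3 [1.5y] swap r/2=789/28826: DF=(1 − 789/28826·(0.994500+0.967000))/(1+789/28826) = 9211/10000 ≈ 0.921100

1 1/2 1989/2000
2 1 967/1000
3 3/2 9211/10000
DF(0.5y) is solved at step 1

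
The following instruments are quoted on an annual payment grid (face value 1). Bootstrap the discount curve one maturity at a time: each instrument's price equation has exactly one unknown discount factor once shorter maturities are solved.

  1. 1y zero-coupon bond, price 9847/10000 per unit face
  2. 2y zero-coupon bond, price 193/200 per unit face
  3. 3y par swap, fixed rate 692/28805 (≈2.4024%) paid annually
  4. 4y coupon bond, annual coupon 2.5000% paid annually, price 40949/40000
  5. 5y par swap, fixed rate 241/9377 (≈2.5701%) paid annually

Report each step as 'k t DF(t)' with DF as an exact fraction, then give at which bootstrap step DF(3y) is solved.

1 1 9847/10000
2 2 193/200
3 3 2327/2500
4 4 1857/2000
5 5 1759/2000
DF(3y) is solved at step 3

step 1 [1y] zero: DF = P = 9847/10000 ≈ 0.984700
step 2 [2y] zero: DF = P = 193/200 ≈ 0.965000
step 3 [3y] swap r/1=692/28805: DF=(1 − 692/28805·(0.984700+0.965000))/(1+692/28805) = 2327/2500 ≈ 0.930800
step 4 [4y] bond c/1=1/40: DF=(40949/40000 − 1/40·(0.984700+0.965000+0.930800))/(1+1/40) = 1857/2000 ≈ 0.928500
step 5 [5y] swap r/1=241/9377: DF=(1 − 241/9377·(0.984700+0.965000+0.930800+0.928500))/(1+241/9377) = 1759/2000 ≈ 0.879500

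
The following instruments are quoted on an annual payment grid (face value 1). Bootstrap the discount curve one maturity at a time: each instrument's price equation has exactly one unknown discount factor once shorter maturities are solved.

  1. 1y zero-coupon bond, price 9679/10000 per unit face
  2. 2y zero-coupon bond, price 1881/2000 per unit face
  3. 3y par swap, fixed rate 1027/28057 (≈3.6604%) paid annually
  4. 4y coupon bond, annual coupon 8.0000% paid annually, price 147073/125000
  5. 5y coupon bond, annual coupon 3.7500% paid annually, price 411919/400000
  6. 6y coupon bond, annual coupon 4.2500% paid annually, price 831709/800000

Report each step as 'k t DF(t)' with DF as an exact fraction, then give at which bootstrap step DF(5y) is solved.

step 1 [1y] zero: DF = P = 9679/10000 ≈ 0.967900
step 2 [2y] zero: DF = P = 1881/2000 ≈ 0.940500
step 3 [3y] swap r/1=1027/28057: DF=(1 − 1027/28057·(0.967900+0.940500))/(1+1027/28057) = 8973/10000 ≈ 0.897300
step 4 [4y] bond c/1=2/25: DF=(147073/125000 − 2/25·(0.967900+0.940500+0.897300))/(1+2/25) = 551/625 ≈ 0.881600
step 5 [5y] bond c/1=3/80: DF=(411919/400000 − 3/80·(0.967900+0.940500+0.897300+0.881600))/(1+3/80) = 8593/10000 ≈ 0.859300
step 6 [6y] bond c/1=17/400: DF=(831709/800000 − 17/400·(0.967900+0.940500+0.897300+0.881600+0.859300))/(1+17/400) = 8119/10000 ≈ 0.811900

1 1 9679/10000
2 2 1881/2000
3 3 8973/10000
4 4 551/625
5 5 8593/10000
6 6 8119/10000
DF(5y) is solved at step 5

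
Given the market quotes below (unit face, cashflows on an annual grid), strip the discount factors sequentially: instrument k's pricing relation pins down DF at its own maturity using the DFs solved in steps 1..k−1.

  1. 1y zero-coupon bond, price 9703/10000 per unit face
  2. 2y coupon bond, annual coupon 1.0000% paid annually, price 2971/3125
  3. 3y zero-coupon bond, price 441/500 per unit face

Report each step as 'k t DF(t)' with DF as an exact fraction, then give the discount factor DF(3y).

1 1 9703/10000
2 2 9317/10000
3 3 441/500
DF(3y) = 441/500 ≈ 0.882000

step 1 [1y] zero: DF = P = 9703/10000 ≈ 0.970300
step 2 [2y] bond c/1=1/100: DF=(2971/3125 − 1/100·(0.970300))/(1+1/100) = 9317/10000 ≈ 0.931700
step 3 [3y] zero: DF = P = 441/500 ≈ 0.882000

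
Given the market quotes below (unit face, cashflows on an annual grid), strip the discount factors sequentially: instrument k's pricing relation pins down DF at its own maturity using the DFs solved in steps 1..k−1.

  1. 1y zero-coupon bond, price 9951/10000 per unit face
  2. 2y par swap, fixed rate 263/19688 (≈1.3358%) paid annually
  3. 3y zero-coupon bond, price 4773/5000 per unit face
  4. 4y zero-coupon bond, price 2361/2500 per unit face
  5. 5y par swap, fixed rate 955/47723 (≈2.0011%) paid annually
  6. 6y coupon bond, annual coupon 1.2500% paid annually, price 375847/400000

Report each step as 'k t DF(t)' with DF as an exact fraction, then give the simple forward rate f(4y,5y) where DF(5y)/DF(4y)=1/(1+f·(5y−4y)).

step 1 [1y] zero: DF = P = 9951/10000 ≈ 0.995100
step 2 [2y] swap r/1=263/19688: DF=(1 − 263/19688·(0.995100))/(1+263/19688) = 9737/10000 ≈ 0.973700
step 3 [3y] zero: DF = P = 4773/5000 ≈ 0.954600
step 4 [4y] zero: DF = P = 2361/2500 ≈ 0.944400
step 5 [5y] swap r/1=955/47723: DF=(1 − 955/47723·(0.995100+0.973700+0.954600+0.944400))/(1+955/47723) = 1809/2000 ≈ 0.904500
step 6 [6y] bond c/1=1/80: DF=(375847/400000 − 1/80·(0.995100+0.973700+0.954600+0.944400+0.904500))/(1+1/80) = 8691/10000 ≈ 0.869100

1 1 9951/10000
2 2 9737/10000
3 3 4773/5000
4 4 2361/2500
5 5 1809/2000
6 6 8691/10000
f(4y,5y) = ((2361/2500)/(1809/2000) − 1)/(1) = 133/3015 ≈ 4.4113%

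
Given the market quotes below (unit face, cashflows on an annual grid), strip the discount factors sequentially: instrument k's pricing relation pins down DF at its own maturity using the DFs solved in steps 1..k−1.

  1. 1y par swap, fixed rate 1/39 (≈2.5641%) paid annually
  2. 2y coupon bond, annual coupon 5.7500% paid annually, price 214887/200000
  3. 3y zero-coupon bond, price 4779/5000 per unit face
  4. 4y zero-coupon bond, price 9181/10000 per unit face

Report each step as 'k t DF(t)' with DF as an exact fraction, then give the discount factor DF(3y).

1 1 39/40
2 2 963/1000
3 3 4779/5000
4 4 9181/10000
DF(3y) = 4779/5000 ≈ 0.955800

step 1 [1y] swap r/1=1/39: DF=(1 − 1/39·(0))/(1+1/39) = 39/40 ≈ 0.975000
step 2 [2y] bond c/1=23/400: DF=(214887/200000 − 23/400·(0.975000))/(1+23/400) = 963/1000 ≈ 0.963000
step 3 [3y] zero: DF = P = 4779/5000 ≈ 0.955800
step 4 [4y] zero: DF = P = 9181/10000 ≈ 0.918100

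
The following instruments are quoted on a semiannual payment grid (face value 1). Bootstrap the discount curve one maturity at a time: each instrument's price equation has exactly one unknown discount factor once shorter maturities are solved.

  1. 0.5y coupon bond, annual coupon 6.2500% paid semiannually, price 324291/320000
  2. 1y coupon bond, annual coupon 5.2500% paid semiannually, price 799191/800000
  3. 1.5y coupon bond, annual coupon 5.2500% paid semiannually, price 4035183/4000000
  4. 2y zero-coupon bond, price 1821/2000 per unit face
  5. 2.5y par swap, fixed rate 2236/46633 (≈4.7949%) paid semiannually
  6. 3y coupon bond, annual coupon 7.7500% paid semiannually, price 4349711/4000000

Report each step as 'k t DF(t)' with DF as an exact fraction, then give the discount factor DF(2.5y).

step 1 [0.5y] bond c/2=1/32: DF=(324291/320000 − 1/32·(0))/(1+1/32) = 9827/10000 ≈ 0.982700
step 2 [1y] bond c/2=21/800: DF=(799191/800000 − 21/800·(0.982700))/(1+21/800) = 9483/10000 ≈ 0.948300
step 3 [1.5y] bond c/2=21/800: DF=(4035183/4000000 − 21/800·(0.982700+0.948300))/(1+21/800) = 1167/1250 ≈ 0.933600
step 4 [2y] zero: DF = P = 1821/2000 ≈ 0.910500
step 5 [2.5y] swap r/2=1118/46633: DF=(1 − 1118/46633·(0.982700+0.948300+0.933600+0.910500))/(1+1118/46633) = 4441/5000 ≈ 0.888200
step 6 [3y] bond c/2=31/800: DF=(4349711/4000000 − 31/800·(0.982700+0.948300+0.933600+0.910500+0.888200))/(1+31/800) = 8729/10000 ≈ 0.872900

1 1/2 9827/10000
2 1 9483/10000
3 3/2 1167/1250
4 2 1821/2000
5 5/2 4441/5000
6 3 8729/10000
DF(2.5y) = 4441/5000 ≈ 0.888200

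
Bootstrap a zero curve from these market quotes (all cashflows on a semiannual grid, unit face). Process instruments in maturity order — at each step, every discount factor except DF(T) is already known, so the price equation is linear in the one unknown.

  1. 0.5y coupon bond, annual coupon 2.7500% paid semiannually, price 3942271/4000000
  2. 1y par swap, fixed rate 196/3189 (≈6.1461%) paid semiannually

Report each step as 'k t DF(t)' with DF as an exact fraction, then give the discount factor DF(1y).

1 1/2 4861/5000
2 1 2353/2500
DF(1y) = 2353/2500 ≈ 0.941200

step 1 [0.5y] bond c/2=11/800: DF=(3942271/4000000 − 11/800·(0))/(1+11/800) = 4861/5000 ≈ 0.972200
step 2 [1y] swap r/2=98/3189: DF=(1 − 98/3189·(0.972200))/(1+98/3189) = 2353/2500 ≈ 0.941200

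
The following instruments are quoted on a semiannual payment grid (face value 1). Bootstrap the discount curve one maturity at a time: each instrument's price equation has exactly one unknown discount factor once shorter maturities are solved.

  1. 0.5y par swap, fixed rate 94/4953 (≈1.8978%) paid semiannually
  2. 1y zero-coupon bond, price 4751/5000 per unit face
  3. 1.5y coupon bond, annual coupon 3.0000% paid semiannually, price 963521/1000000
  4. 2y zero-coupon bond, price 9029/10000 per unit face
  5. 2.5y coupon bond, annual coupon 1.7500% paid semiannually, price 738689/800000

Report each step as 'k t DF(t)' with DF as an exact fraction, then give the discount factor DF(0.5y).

step 1 [0.5y] swap r/2=47/4953: DF=(1 − 47/4953·(0))/(1+47/4953) = 4953/5000 ≈ 0.990600
step 2 [1y] zero: DF = P = 4751/5000 ≈ 0.950200
step 3 [1.5y] bond c/2=3/200: DF=(963521/1000000 − 3/200·(0.990600+0.950200))/(1+3/200) = 4603/5000 ≈ 0.920600
step 4 [2y] zero: DF = P = 9029/10000 ≈ 0.902900
step 5 [2.5y] bond c/2=7/800: DF=(738689/800000 − 7/800·(0.990600+0.950200+0.920600+0.902900))/(1+7/800) = 8827/10000 ≈ 0.882700

1 1/2 4953/5000
2 1 4751/5000
3 3/2 4603/5000
4 2 9029/10000
5 5/2 8827/10000
DF(0.5y) = 4953/5000 ≈ 0.990600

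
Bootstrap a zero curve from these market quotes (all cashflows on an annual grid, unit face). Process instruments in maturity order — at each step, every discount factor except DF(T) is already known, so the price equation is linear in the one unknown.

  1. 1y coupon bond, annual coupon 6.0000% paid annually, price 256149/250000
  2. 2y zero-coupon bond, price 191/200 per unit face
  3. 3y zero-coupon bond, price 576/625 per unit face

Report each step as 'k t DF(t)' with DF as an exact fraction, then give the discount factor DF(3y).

step 1 [1y] bond c/1=3/50: DF=(256149/250000 − 3/50·(0))/(1+3/50) = 4833/5000 ≈ 0.966600
step 2 [2y] zero: DF = P = 191/200 ≈ 0.955000
step 3 [3y] zero: DF = P = 576/625 ≈ 0.921600

1 1 4833/5000
2 2 191/200
3 3 576/625
DF(3y) = 576/625 ≈ 0.921600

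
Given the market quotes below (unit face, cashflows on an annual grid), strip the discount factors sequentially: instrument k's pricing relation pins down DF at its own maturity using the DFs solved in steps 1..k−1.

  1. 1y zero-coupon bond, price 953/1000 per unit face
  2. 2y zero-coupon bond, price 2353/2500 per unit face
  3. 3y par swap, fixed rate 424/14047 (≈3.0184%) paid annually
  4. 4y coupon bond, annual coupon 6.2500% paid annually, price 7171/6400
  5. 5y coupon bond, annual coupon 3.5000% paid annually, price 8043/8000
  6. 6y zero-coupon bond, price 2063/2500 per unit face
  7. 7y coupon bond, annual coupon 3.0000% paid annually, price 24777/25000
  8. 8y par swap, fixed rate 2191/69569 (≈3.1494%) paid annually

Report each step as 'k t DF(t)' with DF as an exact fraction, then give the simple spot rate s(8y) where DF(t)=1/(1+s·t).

step 1 [1y] zero: DF = P = 953/1000 ≈ 0.953000
step 2 [2y] zero: DF = P = 2353/2500 ≈ 0.941200
step 3 [3y] swap r/1=424/14047: DF=(1 − 424/14047·(0.953000+0.941200))/(1+424/14047) = 572/625 ≈ 0.915200
step 4 [4y] bond c/1=1/16: DF=(7171/6400 − 1/16·(0.953000+0.941200+0.915200))/(1+1/16) = 8893/10000 ≈ 0.889300
step 5 [5y] bond c/1=7/200: DF=(8043/8000 − 7/200·(0.953000+0.941200+0.915200+0.889300))/(1+7/200) = 8463/10000 ≈ 0.846300
step 6 [6y] zero: DF = P = 2063/2500 ≈ 0.825200
step 7 [7y] bond c/1=3/100: DF=(24777/25000 − 3/100·(0.953000+0.941200+0.915200+0.889300+0.846300+0.825200))/(1+3/100) = 4029/5000 ≈ 0.805800
step 8 [8y] swap r/1=2191/69569: DF=(1 − 2191/69569·(0.953000+0.941200+0.915200+0.889300+0.846300+0.825200+0.805800))/(1+2191/69569) = 7809/10000 ≈ 0.780900

1 1 953/1000
2 2 2353/2500
3 3 572/625
4 4 8893/10000
5 5 8463/10000
6 6 2063/2500
7 7 4029/5000
8 8 7809/10000
s(8y) = (1/(7809/10000) − 1)/(8) = 2191/62472 ≈ 3.5072%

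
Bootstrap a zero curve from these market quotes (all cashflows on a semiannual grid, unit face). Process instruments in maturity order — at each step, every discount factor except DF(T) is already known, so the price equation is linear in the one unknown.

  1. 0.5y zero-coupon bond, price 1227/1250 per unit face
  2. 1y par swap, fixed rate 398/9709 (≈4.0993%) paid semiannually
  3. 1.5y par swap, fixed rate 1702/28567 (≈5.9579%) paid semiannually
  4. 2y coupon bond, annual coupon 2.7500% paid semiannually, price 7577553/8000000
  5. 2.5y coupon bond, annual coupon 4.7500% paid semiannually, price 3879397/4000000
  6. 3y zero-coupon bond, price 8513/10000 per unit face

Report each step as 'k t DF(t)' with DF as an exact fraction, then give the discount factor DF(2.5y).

step 1 [0.5y] zero: DF = P = 1227/1250 ≈ 0.981600
step 2 [1y] swap r/2=199/9709: DF=(1 − 199/9709·(0.981600))/(1+199/9709) = 4801/5000 ≈ 0.960200
step 3 [1.5y] swap r/2=851/28567: DF=(1 − 851/28567·(0.981600+0.960200))/(1+851/28567) = 9149/10000 ≈ 0.914900
step 4 [2y] bond c/2=11/800: DF=(7577553/8000000 − 11/800·(0.981600+0.960200+0.914900))/(1+11/800) = 2239/2500 ≈ 0.895600
step 5 [2.5y] bond c/2=19/800: DF=(3879397/4000000 − 19/800·(0.981600+0.960200+0.914900+0.895600))/(1+19/800) = 8603/10000 ≈ 0.860300
step 6 [3y] zero: DF = P = 8513/10000 ≈ 0.851300

1 1/2 1227/1250
2 1 4801/5000
3 3/2 9149/10000
4 2 2239/2500
5 5/2 8603/10000
6 3 8513/10000
DF(2.5y) = 8603/10000 ≈ 0.860300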